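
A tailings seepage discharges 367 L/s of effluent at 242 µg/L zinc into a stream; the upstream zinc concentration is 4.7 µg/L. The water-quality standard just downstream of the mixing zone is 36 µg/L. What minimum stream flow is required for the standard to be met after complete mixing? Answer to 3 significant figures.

2420 L/s

Set C_mix = 36: (Q·4.700 + 367.0·242.0) / (Q + 367.0) = 36
→ Q = 367.0·(242.0 − 36)/(36 − 4.700) = 2415 L/s.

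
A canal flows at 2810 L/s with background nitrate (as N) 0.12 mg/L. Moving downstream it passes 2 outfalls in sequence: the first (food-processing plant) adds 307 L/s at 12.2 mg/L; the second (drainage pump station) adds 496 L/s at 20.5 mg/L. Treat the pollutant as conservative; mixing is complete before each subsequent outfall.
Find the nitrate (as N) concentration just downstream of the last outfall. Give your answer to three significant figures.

Outfall 1: combined Q = 3117 L/s; C = (2810·0.1200 + 307.0·12.20)/3117 = 1.310 mg/L.
Outfall 2: combined Q = 3613 L/s; C = (3117·1.310 + 496.0·20.50)/3613 = 3.944 mg/L.

3.94 mg/L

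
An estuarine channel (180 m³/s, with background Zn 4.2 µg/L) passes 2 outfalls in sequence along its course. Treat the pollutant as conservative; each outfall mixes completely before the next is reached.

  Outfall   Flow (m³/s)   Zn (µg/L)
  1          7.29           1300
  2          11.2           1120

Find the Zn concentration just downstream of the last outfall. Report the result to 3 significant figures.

115 µg/L

Outfall 1: combined Q = 187.3 m³/s; C = (180.0·4.200 + 7.290·1300)/187.3 = 54.64 µg/L.
Outfall 2: combined Q = 198.5 m³/s; C = (187.3·54.64 + 11.20·1120)/198.5 = 114.8 µg/L.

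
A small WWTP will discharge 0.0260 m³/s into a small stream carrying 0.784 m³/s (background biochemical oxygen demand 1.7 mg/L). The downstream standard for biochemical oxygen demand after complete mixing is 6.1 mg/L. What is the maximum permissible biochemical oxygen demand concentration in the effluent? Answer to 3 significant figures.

At the limit, (Qr·Cr + Qe·Cₑ)/(Qr + Qe) = 6.1:
Cₑ = (0.8100·6.1 − 0.7840·1.700) / 0.02600 = 138.8 mg/L.

139 mg/L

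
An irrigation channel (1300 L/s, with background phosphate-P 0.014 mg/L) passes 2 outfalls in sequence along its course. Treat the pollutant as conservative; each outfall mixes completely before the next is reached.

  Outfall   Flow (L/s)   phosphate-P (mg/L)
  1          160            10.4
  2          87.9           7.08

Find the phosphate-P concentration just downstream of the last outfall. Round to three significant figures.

Below outfall 1: Q → 1460 L/s, C = (1300·0.01400 + 160.0·10.40)/1460 = 1.152 mg/L.
Below outfall 2: Q → 1548 L/s, C = (1460·1.152 + 87.90·7.080)/1548 = 1.489 mg/L.

1.49 mg/L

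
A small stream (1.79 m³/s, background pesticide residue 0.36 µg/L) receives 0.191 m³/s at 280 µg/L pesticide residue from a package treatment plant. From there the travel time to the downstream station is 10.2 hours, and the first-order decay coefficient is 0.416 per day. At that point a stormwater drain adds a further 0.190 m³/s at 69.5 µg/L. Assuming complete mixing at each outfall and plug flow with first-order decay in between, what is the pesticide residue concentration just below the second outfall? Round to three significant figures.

27.0 µg/L

After mixing, C = (1.790·0.3600 + 0.1910·280.0) / 1.981 = 54.12/1.981 = 27.32 µg/L; combined flow 1.981 m³/s.
Applying C = C₀e^(−kt): 27.32 × 0.8379 = 22.89 µg/L.
At the second outfall, C = (1.981·22.89 + 0.1900·69.50) / (1.981 + 0.1900) = 26.97 µg/L.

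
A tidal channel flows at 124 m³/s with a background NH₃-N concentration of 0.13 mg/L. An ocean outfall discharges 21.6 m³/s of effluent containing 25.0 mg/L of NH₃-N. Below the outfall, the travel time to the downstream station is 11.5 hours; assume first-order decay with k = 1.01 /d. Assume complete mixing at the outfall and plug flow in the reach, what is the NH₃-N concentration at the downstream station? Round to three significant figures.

Mass balance: C = (124.0·0.1300 + 21.60·25.00) / 145.6 = 556.1/145.6 = 3.820 mg/L.
Decay over the reach: 3.820·exp(−kt) = 3.820·0.6163 = 2.354 mg/L.

2.35 mg/L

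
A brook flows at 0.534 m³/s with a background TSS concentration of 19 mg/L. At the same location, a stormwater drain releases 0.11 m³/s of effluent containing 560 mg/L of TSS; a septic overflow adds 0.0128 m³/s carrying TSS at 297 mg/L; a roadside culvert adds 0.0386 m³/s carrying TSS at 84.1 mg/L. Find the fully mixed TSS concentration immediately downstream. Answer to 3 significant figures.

Conservation of mass: C = (0.5340·19.00 + 0.1100·560.0 + 0.01280·297.0 + 0.03860·84.10) / 0.6954 = 78.79/0.6954 = 113.3 mg/L.

113 mg/L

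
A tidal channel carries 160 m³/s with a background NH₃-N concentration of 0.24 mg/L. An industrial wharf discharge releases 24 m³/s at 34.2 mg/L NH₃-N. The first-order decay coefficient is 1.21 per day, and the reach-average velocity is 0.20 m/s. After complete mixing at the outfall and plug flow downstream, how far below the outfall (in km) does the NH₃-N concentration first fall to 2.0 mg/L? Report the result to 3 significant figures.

Flow-weighted average: C = (160.0·0.2400 + 24.00·34.20) / 184.0 = 859.2/184.0 = 4.670 mg/L.
Set 4.670·exp(−k·t) = 2.0 → t = ln(4.670/2.0)/k = 60550 s = 16.82 h.
Distance = v·t = 0.20·60550 = 12110 m = 12.11 km.

12.1 km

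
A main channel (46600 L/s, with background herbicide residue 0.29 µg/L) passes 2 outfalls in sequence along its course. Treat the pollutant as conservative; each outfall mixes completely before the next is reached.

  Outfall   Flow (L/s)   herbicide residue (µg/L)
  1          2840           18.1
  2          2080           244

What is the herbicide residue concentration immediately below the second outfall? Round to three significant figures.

Outfall 1: combined Q = 49440 L/s; C = (46600·0.2900 + 2840·18.10)/49440 = 1.313 µg/L.
Outfall 2: combined Q = 51520 L/s; C = (49440·1.313 + 2080·244.0)/51520 = 11.11 µg/L.

11.1 µg/L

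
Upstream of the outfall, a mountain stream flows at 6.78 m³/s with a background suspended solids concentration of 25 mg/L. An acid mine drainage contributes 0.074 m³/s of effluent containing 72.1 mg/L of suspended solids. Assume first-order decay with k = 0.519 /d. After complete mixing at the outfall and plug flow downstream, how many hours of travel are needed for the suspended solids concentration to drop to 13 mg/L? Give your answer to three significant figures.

Mixed concentration C = ΣQC/ΣQ = (6.780·25.00 + 0.07400·72.10) / 6.854 = 174.8/6.854 = 25.51 mg/L.
25.51·exp(−k·t) = 13 → t = ln(25.51/13)/k = 112200 s = 31.17 h.

31.2 h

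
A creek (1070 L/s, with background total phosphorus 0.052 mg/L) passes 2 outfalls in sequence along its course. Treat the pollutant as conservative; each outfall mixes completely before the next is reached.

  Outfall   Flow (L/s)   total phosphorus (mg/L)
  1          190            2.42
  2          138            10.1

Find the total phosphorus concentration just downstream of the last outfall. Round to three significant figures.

1.37 mg/L

Outfall 1: combined Q = 1260 L/s; C = (1070·0.05200 + 190.0·2.420)/1260 = 0.4091 mg/L.
Outfall 2: combined Q = 1398 L/s; C = (1260·0.4091 + 138.0·10.10)/1398 = 1.366 mg/L.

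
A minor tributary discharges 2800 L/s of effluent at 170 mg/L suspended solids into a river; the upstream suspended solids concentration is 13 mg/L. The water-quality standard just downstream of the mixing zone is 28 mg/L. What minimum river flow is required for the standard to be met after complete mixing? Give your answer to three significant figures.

26500 L/s

Set C_mix = 28: (Q·13.00 + 2800·170.0) / (Q + 2800) = 28
→ Q = 2800·(170.0 − 28)/(28 − 13.00) = 26510 L/s.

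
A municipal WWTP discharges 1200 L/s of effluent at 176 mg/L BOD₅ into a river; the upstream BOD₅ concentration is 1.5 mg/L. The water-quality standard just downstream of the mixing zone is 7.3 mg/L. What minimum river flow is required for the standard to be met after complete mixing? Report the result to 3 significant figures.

34900 L/s

Set C_mix = 7.3: (Q·1.500 + 1200·176.0) / (Q + 1200) = 7.3
→ Q = 1200·(176.0 − 7.3)/(7.3 − 1.500) = 34900 L/s.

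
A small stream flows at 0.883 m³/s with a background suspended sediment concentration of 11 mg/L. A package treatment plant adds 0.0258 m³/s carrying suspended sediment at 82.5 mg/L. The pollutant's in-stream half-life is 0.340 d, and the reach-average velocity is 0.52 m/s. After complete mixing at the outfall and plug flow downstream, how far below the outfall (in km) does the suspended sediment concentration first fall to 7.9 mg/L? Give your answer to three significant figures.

Conservation of mass: C = (0.8830·11.00 + 0.02580·82.50) / 0.9088 = 11.84/0.9088 = 13.03 mg/L.
Half-life 0.340 d → k = ln 2 / 0.340 = 2.039 d⁻¹.
Set 13.03·exp(−k·t) = 7.9 → t = ln(13.03/7.9)/k = 21210 s = 5.891 h.
Distance = v·t = 0.52·21210 = 11030 m = 11.03 km.

11.0 km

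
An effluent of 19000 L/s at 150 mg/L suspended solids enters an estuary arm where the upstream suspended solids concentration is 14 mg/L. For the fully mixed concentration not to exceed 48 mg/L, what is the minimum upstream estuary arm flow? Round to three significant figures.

57000 L/s

Set C_mix = 48: (Q·14.00 + 19000·150.0) / (Q + 19000) = 48
→ Q = 19000·(150.0 − 48)/(48 − 14.00) = 57000 L/s.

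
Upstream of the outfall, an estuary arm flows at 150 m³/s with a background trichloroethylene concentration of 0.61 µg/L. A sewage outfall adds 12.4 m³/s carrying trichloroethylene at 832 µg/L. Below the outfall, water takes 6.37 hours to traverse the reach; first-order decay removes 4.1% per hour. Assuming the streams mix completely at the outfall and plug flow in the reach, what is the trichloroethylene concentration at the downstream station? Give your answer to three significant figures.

Mixed concentration C = ΣQC/ΣQ = (150.0·0.6100 + 12.40·832.0) / 162.4 = 10410/162.4 = 64.09 µg/L.
4.1%/h lost → k = −ln(1 − 0.041) = 0.04186 h⁻¹.
First-order decay: C = 64.09·exp(−k·t) = 64.09·0.7659 = 49.09 µg/L.

49.1 µg/L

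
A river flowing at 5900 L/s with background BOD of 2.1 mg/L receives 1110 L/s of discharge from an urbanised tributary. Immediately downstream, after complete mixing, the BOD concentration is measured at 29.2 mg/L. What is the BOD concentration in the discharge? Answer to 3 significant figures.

Mass balance: 5900·2.100 + 1110·Cₑ = 7010·29.20
→ Cₑ = (7010·29.20 − 5900·2.100) / 1110 = 173.2 mg/L.

173 mg/L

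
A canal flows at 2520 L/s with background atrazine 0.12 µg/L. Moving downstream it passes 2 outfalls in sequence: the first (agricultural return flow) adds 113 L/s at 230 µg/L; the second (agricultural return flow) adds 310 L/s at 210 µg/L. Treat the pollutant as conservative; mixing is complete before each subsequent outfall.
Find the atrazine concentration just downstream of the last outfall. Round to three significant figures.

31.1 µg/L

After outfall 1: Q = 2520 + 113.0 = 2633 L/s; C = (2520·0.1200 + 113.0·230.0)/2633 = 9.986 µg/L.
After outfall 2: Q = 2633 + 310.0 = 2943 L/s; C = (2633·9.986 + 310.0·210.0)/2943 = 31.05 µg/L.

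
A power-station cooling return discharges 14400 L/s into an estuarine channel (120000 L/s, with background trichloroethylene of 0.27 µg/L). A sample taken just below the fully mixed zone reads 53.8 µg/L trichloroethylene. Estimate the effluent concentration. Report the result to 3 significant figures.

500 µg/L

Mass balance: 120000·0.2700 + 14400·Cₑ = 134400·53.80
→ Cₑ = (134400·53.80 − 120000·0.2700) / 14400 = 499.9 µg/L.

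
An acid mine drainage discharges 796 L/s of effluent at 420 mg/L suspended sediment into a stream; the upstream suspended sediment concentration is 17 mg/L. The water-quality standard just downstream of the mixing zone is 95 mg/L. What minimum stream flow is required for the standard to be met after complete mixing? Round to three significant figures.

Set C_mix = 95: (Q·17.00 + 796.0·420.0) / (Q + 796.0) = 95
→ Q = 796.0·(420.0 − 95)/(95 − 17.00) = 3317 L/s.

3320 L/s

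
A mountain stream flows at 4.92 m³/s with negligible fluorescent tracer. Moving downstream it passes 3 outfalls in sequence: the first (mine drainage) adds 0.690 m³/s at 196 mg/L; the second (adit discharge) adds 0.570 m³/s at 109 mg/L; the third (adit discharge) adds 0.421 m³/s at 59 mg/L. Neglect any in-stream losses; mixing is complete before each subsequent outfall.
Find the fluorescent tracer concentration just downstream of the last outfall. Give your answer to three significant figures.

Below outfall 1: Q → 5.610 m³/s, C = (4.920·0 + 0.6900·196.0)/5.610 = 24.11 mg/L.
Below outfall 2: Q → 6.180 m³/s, C = (5.610·24.11 + 0.5700·109.0)/6.180 = 31.94 mg/L.
Below outfall 3: Q → 6.601 m³/s, C = (6.180·31.94 + 0.4210·59.00)/6.601 = 33.66 mg/L.

33.7 mg/L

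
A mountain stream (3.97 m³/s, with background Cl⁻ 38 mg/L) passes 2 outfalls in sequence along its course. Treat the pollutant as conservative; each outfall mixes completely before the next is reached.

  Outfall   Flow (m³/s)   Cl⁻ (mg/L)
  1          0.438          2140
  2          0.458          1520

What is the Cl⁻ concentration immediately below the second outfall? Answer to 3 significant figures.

367 mg/L

Outfall 1: combined Q = 4.408 m³/s; C = (3.970·38.00 + 0.4380·2140)/4.408 = 246.9 mg/L.
Outfall 2: combined Q = 4.866 m³/s; C = (4.408·246.9 + 0.4580·1520)/4.866 = 366.7 mg/L.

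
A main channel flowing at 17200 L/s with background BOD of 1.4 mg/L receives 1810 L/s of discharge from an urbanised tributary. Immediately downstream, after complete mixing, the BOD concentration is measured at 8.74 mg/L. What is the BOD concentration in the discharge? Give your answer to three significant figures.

78.5 mg/L

Mass balance: 17200·1.400 + 1810·Cₑ = 19010·8.740
→ Cₑ = (19010·8.740 − 17200·1.400) / 1810 = 78.49 mg/L.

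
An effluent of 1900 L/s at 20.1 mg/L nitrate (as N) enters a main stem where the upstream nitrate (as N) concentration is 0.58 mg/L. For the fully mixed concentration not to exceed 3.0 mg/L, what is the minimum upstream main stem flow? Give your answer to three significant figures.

13400 L/s

Set C_mix = 3.0: (Q·0.5800 + 1900·20.10) / (Q + 1900) = 3.0
→ Q = 1900·(20.10 − 3.0)/(3.0 − 0.5800) = 13430 L/s.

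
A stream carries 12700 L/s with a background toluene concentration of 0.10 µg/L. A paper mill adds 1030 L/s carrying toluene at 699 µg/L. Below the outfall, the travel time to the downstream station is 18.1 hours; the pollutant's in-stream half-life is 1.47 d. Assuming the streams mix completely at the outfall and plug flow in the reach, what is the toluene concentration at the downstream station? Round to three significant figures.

Conservation of mass: C = (12700·0.1000 + 1030·699.0) / 13730 = 721200/13730 = 52.53 µg/L.
Half-life 1.47 d → k = ln 2 / 1.47 = 0.4715 d⁻¹.
After decay, C = 52.53 × e^(−kt) = 52.53 × 0.7007 = 36.81 µg/L.

36.8 µg/L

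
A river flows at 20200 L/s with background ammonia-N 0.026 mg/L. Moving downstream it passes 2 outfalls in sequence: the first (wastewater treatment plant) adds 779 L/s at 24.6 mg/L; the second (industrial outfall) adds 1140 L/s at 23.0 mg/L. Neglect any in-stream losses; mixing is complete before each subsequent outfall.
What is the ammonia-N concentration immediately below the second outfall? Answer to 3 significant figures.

2.08 mg/L

Outfall 1: combined Q = 20980 L/s; C = (20200·0.02600 + 779.0·24.60)/20980 = 0.9385 mg/L.
Outfall 2: combined Q = 22120 L/s; C = (20980·0.9385 + 1140·23.00)/22120 = 2.076 mg/L.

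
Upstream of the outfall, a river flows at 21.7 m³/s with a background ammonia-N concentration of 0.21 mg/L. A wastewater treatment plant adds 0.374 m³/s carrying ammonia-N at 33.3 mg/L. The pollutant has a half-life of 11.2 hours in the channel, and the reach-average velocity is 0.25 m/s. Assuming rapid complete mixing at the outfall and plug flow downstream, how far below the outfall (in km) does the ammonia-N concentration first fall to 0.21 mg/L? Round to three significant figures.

18.9 km

Flow-weighted average: C = (21.70·0.2100 + 0.3740·33.30) / 22.07 = 17.01/22.07 = 0.7706 mg/L.
Half-life 11.2 h → k = ln 2 / 11.2 = 0.06189 h⁻¹ = 1.485 d⁻¹.
Set 0.7706·exp(−k·t) = 0.21 → t = ln(0.7706/0.21)/k = 75630 s = 21.01 h.
Distance = v·t = 0.25·75630 = 18910 m = 18.91 km.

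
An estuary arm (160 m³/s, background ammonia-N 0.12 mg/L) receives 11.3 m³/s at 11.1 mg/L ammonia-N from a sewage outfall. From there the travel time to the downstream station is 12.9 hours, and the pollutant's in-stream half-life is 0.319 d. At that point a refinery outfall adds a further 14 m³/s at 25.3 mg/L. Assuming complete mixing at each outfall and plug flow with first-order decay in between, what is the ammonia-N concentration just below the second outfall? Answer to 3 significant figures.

Mixed concentration C = ΣQC/ΣQ = (160.0·0.1200 + 11.30·11.10) / 171.3 = 144.6/171.3 = 0.8443 mg/L; combined flow 171.3 m³/s.
Half-life 0.319 d → k = ln 2 / 0.319 = 2.173 d⁻¹.
First-order decay: C = 0.8443·exp(−k·t) = 0.8443·0.3110 = 0.2626 mg/L.
At the second outfall, C = (171.3·0.2626 + 14.00·25.30) / (171.3 + 14.00) = 2.154 mg/L.

2.15 mg/L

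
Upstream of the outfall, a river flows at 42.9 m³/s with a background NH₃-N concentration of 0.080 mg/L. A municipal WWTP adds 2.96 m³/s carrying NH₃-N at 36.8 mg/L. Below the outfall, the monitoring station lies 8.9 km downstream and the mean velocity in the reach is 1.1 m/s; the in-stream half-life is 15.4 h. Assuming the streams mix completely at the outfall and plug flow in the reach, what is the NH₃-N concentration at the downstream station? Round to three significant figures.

2.21 mg/L

Mixed concentration C = ΣQC/ΣQ = (42.90·0.08000 + 2.960·36.80) / 45.86 = 112.4/45.86 = 2.450 mg/L.
Travel time t = 8.9·1000 / 1.1 = 8091 s = 2.247 h.
Half-life 15.4 h → k = ln 2 / 15.4 = 0.04501 h⁻¹ = 1.080 d⁻¹.
First-order decay: C = 2.450·exp(−k·t) = 2.450·0.9038 = 2.214 mg/L.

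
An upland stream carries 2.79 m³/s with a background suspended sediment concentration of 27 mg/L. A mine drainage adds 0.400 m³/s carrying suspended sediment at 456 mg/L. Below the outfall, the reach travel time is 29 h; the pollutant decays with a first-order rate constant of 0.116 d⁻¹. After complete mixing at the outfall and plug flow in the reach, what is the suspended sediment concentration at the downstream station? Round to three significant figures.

70.2 mg/L

Mass balance: C = (2.790·27.00 + 0.4000·456.0) / 3.190 = 257.7/3.190 = 80.79 mg/L.
After decay, C = 80.79 × e^(−kt) = 80.79 × 0.8692 = 70.23 mg/L.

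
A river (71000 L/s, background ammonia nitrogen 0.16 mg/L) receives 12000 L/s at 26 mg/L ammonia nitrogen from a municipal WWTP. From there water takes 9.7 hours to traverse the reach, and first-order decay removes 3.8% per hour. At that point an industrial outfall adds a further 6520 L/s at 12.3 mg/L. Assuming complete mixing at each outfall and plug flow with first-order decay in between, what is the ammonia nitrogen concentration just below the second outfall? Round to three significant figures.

3.38 mg/L

After mixing, C = (71000·0.1600 + 12000·26.00) / 83000 = 323400/83000 = 3.896 mg/L; combined flow 83000 L/s.
3.8%/h lost → k = −ln(1 − 0.038) = 0.03874 h⁻¹.
Applying C = C₀e^(−kt): 3.896 × 0.6867 = 2.676 mg/L.
Second outfall: C = (83000·2.676 + 6520·12.30)/89520 = 3.376 mg/L.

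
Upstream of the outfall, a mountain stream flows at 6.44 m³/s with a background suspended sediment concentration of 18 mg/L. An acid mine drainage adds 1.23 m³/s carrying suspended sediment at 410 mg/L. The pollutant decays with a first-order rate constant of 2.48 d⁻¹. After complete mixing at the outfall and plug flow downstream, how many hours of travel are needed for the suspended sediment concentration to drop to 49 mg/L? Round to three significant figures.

After mixing, C = (6.440·18.00 + 1.230·410.0) / 7.670 = 620.2/7.670 = 80.86 mg/L.
80.86·exp(−k·t) = 49 → t = ln(80.86/49)/k = 17450 s = 4.848 h.

4.85 h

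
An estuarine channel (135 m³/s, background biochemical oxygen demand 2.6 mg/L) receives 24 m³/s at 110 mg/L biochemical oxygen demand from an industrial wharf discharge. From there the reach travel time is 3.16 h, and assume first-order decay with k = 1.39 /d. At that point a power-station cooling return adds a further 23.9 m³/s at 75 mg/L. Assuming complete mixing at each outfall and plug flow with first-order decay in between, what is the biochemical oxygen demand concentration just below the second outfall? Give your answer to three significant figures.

After mixing, C = (135.0·2.600 + 24.00·110.0) / 159.0 = 2991/159.0 = 18.81 mg/L; combined flow 159.0 m³/s.
After decay, C = 18.81 × e^(−kt) = 18.81 × 0.8328 = 15.67 mg/L.
Second outfall: C = (159.0·15.67 + 23.90·75.00)/182.9 = 23.42 mg/L.

23.4 mg/L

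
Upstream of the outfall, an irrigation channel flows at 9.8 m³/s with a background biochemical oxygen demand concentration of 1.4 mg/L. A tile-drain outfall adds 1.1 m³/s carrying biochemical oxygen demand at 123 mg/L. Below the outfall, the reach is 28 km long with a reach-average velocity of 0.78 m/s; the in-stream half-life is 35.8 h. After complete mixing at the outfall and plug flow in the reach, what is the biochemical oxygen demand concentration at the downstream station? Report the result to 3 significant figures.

Flow-weighted average: C = (9.800·1.400 + 1.100·123.0) / 10.90 = 149.0/10.90 = 13.67 mg/L.
Travel time t = 28·1000 / 0.78 = 35900 s = 9.972 h.
Half-life 35.8 h → k = ln 2 / 35.8 = 0.01936 h⁻¹ = 0.4647 d⁻¹.
Decay over the reach: 13.67·exp(−kt) = 13.67·0.8244 = 11.27 mg/L.

11.3 mg/L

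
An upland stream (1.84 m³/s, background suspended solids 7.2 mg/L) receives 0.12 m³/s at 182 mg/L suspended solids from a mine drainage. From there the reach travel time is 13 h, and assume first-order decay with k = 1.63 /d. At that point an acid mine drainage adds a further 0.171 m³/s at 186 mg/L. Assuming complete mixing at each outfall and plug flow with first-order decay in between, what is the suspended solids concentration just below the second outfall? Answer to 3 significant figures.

21.7 mg/L

Flow-weighted average: C = (1.840·7.200 + 0.1200·182.0) / 1.960 = 35.09/1.960 = 17.90 mg/L; combined flow 1.960 m³/s.
First-order decay: C = 17.90·exp(−k·t) = 17.90·0.4136 = 7.404 mg/L.
Second outfall: C = (1.960·7.404 + 0.1710·186.0)/2.131 = 21.74 mg/L.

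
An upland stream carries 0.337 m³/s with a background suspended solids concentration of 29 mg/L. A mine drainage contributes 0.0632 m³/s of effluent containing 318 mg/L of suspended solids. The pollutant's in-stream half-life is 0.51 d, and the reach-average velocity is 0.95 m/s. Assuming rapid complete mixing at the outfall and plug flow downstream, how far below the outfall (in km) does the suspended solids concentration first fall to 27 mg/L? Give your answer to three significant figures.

Mixed concentration C = ΣQC/ΣQ = (0.3370·29.00 + 0.06320·318.0) / 0.4002 = 29.87/0.4002 = 74.64 mg/L.
Half-life 0.51 d → k = ln 2 / 0.51 = 1.359 d⁻¹.
Set 74.64·exp(−k·t) = 27 → t = ln(74.64/27)/k = 64640 s = 17.96 h.
Distance = v·t = 0.95·64640 = 61410 m = 61.41 km.

61.4 km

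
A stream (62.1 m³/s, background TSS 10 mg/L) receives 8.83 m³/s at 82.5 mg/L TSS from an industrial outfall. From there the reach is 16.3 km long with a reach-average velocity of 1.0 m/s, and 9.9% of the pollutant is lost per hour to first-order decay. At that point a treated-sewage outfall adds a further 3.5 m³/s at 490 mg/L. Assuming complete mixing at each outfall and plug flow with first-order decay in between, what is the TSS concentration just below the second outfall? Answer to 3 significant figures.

34.4 mg/L

Conservation of mass: C = (62.10·10.00 + 8.830·82.50) / 70.93 = 1349/70.93 = 19.03 mg/L; combined flow 70.93 m³/s.
Travel time t = 16.3·1000 / 1.0 = 16300 s = 4.528 h.
9.9%/h lost → k = −ln(1 − 0.099) = 0.1043 h⁻¹.
First-order decay: C = 19.03·exp(−k·t) = 19.03·0.6237 = 11.87 mg/L.
At the second outfall, C = (70.93·11.87 + 3.500·490.0) / (70.93 + 3.500) = 34.35 mg/L.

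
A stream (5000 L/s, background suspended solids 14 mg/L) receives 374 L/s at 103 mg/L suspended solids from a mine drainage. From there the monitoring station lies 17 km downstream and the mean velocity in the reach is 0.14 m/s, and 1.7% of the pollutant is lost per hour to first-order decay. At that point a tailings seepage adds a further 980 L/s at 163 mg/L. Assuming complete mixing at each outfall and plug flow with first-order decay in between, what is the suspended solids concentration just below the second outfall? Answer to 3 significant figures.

34.7 mg/L

Mass balance: C = (5000·14.00 + 374.0·103.0) / 5374 = 108500/5374 = 20.19 mg/L; combined flow 5374 L/s.
Travel time t = 17·1000 / 0.14 = 121400 s = 33.73 h.
1.7%/h lost → k = −ln(1 − 0.017) = 0.01715 h⁻¹.
First-order decay: C = 20.19·exp(−k·t) = 20.19·0.5608 = 11.33 mg/L.
Second outfall: C = (5374·11.33 + 980.0·163.0)/6354 = 34.72 mg/L.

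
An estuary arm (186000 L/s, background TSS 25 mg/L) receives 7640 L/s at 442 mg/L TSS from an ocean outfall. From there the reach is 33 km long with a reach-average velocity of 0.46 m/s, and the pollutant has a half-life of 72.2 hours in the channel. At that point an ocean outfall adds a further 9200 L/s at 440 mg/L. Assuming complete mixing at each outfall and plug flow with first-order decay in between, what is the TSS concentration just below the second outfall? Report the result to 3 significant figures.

Mixed concentration C = ΣQC/ΣQ = (186000·25.00 + 7640·442.0) / 193600 = 8027000/193600 = 41.45 mg/L; combined flow 193600 L/s.
Travel time t = 33·1000 / 0.46 = 71740 s = 19.93 h.
Half-life 72.2 h → k = ln 2 / 72.2 = 0.009600 h⁻¹ = 0.2304 d⁻¹.
After decay, C = 41.45 × e^(−kt) = 41.45 × 0.8259 = 34.23 mg/L.
Second outfall: C = (193600·34.23 + 9200·440.0)/202800 = 52.64 mg/L.

52.6 mg/L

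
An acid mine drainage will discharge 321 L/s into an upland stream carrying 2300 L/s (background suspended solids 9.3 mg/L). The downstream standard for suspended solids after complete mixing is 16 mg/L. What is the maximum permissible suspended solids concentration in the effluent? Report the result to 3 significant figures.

64.0 mg/L

At the limit, (Qr·Cr + Qe·Cₑ)/(Qr + Qe) = 16:
Cₑ = (2621·16 − 2300·9.300) / 321.0 = 64.01 mg/L.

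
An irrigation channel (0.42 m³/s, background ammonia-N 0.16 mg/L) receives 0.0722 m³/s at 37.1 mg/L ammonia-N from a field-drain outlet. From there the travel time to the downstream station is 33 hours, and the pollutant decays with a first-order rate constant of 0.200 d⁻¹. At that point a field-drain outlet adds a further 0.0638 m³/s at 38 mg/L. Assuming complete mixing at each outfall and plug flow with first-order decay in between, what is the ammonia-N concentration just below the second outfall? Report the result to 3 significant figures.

Flow-weighted average: C = (0.4200·0.1600 + 0.07220·37.10) / 0.4922 = 2.746/0.4922 = 5.579 mg/L; combined flow 0.4922 m³/s.
Applying C = C₀e^(−kt): 5.579 × 0.7596 = 4.237 mg/L.
Second outfall: C = (0.4922·4.237 + 0.06380·38.00)/0.5560 = 8.112 mg/L.

8.11 mg/L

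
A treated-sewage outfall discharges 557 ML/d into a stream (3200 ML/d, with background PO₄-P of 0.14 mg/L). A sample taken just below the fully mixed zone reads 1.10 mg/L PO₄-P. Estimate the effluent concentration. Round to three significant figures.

6.62 mg/L

Mass balance: 3200·0.1400 + 557.0·Cₑ = 3757·1.100
→ Cₑ = (3757·1.100 − 3200·0.1400) / 557.0 = 6.615 mg/L.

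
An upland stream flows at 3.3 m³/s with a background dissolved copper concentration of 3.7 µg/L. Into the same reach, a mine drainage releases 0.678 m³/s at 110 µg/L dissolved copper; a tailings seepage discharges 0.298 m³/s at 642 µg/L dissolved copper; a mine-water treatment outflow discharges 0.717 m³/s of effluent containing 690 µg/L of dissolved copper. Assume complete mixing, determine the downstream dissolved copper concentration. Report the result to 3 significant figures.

155 µg/L

Mass balance: C = (3.300·3.700 + 0.6780·110.0 + 0.2980·642.0 + 0.7170·690.0) / 4.993 = 772.8/4.993 = 154.8 µg/L.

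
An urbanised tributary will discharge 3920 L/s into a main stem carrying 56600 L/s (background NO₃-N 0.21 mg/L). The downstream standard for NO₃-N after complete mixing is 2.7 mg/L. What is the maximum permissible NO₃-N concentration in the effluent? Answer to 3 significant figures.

At the limit, (Qr·Cr + Qe·Cₑ)/(Qr + Qe) = 2.7:
Cₑ = (60520·2.7 − 56600·0.2100) / 3920 = 38.65 mg/L.

38.7 mg/L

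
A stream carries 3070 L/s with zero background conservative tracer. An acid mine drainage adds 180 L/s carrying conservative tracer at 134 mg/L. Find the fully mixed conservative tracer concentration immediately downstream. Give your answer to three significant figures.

7.42 mg/L

Flow-weighted average: C = (3070·0 + 180.0·134.0) / 3250 = 24120/3250 = 7.422 mg/L.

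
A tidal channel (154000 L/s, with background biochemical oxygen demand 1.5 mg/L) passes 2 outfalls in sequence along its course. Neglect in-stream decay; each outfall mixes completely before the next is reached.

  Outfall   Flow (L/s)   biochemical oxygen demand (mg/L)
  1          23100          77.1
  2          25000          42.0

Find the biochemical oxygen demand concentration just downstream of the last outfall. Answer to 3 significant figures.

Below outfall 1: Q → 177100 L/s, C = (154000·1.500 + 23100·77.10)/177100 = 11.36 mg/L.
Below outfall 2: Q → 202100 L/s, C = (177100·11.36 + 25000·42.00)/202100 = 15.15 mg/L.

15.2 mg/L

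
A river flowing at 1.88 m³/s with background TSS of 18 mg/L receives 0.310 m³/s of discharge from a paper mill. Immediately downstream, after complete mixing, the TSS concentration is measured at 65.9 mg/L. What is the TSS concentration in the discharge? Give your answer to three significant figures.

Mass balance: 1.880·18.00 + 0.3100·Cₑ = 2.190·65.90
→ Cₑ = (2.190·65.90 − 1.880·18.00) / 0.3100 = 356.4 mg/L.

356 mg/L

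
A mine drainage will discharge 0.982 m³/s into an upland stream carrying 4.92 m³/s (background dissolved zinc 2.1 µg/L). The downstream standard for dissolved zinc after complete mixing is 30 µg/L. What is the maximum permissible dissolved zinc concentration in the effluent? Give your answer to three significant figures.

170 µg/L

At the limit, (Qr·Cr + Qe·Cₑ)/(Qr + Qe) = 30:
Cₑ = (5.902·30 − 4.920·2.100) / 0.9820 = 169.8 µg/L.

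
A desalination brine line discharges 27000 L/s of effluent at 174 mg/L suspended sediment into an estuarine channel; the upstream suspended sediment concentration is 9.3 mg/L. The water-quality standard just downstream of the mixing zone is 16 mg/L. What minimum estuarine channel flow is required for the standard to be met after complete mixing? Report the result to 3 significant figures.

637000 L/s

Set C_mix = 16: (Q·9.300 + 27000·174.0) / (Q + 27000) = 16
→ Q = 27000·(174.0 − 16)/(16 − 9.300) = 636700 L/s.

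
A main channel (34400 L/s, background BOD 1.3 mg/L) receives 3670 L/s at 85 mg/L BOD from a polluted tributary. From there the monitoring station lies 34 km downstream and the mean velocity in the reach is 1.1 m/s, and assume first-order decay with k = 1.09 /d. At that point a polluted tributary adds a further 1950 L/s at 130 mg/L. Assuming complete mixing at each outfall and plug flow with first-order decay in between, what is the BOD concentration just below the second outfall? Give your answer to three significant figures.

Mass balance: C = (34400·1.300 + 3670·85.00) / 38070 = 356700/38070 = 9.369 mg/L; combined flow 38070 L/s.
Travel time t = 34·1000 / 1.1 = 30910 s = 8.586 h.
Decay over the reach: 9.369·exp(−kt) = 9.369·0.6771 = 6.344 mg/L.
Second outfall: C = (38070·6.344 + 1950·130.0)/40020 = 12.37 mg/L.

12.4 mg/L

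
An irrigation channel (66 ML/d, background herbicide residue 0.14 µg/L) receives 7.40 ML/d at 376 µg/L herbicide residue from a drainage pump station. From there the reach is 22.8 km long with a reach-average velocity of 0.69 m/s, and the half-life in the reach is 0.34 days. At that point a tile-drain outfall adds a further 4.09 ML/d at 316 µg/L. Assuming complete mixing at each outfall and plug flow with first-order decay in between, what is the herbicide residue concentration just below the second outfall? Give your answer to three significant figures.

33.2 µg/L

Conservation of mass: C = (66.00·0.1400 + 7.400·376.0) / 73.40 = 2792/73.40 = 38.03 µg/L; combined flow 73.40 ML/d.
Travel time t = 22.8·1000 / 0.69 = 33040 s = 9.179 h.
Half-life 0.34 d → k = ln 2 / 0.34 = 2.039 d⁻¹.
Applying C = C₀e^(−kt): 38.03 × 0.4586 = 17.44 µg/L.
At the second outfall, C = (73.40·17.44 + 4.090·316.0) / (73.40 + 4.090) = 33.20 µg/L.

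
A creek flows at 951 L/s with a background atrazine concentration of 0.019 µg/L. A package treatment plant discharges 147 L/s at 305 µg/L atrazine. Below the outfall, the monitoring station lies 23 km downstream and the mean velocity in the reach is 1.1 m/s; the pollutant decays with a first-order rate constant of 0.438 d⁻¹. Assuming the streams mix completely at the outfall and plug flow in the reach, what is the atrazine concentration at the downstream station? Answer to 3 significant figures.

Conservation of mass: C = (951.0·0.01900 + 147.0·305.0) / 1098 = 44850/1098 = 40.85 µg/L.
Travel time t = 23·1000 / 1.1 = 20910 s = 5.808 h.
Decay over the reach: 40.85·exp(−kt) = 40.85·0.8994 = 36.74 µg/L.

36.7 µg/L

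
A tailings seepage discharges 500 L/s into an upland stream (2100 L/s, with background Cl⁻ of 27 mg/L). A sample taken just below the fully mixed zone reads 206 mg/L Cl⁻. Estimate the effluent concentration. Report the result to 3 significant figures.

958 mg/L

Mass balance: 2100·27.00 + 500.0·Cₑ = 2600·206.0
→ Cₑ = (2600·206.0 − 2100·27.00) / 500.0 = 957.8 mg/L.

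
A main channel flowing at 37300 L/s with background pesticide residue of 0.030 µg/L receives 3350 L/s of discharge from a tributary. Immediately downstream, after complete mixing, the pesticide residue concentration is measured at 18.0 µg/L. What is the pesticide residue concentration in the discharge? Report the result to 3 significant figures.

218 µg/L

Mass balance: 37300·0.03000 + 3350·Cₑ = 40650·18.00
→ Cₑ = (40650·18.00 − 37300·0.03000) / 3350 = 218.1 µg/L.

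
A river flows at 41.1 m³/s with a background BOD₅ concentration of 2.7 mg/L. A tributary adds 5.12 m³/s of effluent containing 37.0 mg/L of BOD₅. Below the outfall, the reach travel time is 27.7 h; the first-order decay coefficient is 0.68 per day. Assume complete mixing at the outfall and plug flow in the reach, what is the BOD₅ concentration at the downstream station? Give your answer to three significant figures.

Mixed concentration C = ΣQC/ΣQ = (41.10·2.700 + 5.120·37.00) / 46.22 = 300.4/46.22 = 6.500 mg/L.
Applying C = C₀e^(−kt): 6.500 × 0.4562 = 2.965 mg/L.

2.97 mg/L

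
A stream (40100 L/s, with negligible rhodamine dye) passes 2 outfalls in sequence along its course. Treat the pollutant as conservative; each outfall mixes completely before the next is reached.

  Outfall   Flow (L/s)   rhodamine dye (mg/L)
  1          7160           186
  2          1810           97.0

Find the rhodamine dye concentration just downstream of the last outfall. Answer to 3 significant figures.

Outfall 1: combined Q = 47260 L/s; C = (40100·0 + 7160·186.0)/47260 = 28.18 mg/L.
Outfall 2: combined Q = 49070 L/s; C = (47260·28.18 + 1810·97.00)/49070 = 30.72 mg/L.

30.7 mg/L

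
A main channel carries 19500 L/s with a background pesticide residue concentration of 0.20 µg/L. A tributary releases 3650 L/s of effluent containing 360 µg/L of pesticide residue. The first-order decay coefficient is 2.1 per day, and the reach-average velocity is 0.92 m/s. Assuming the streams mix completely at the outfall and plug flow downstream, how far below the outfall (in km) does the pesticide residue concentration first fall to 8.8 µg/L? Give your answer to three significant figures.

Conservation of mass: C = (19500·0.2000 + 3650·360.0) / 23150 = 1318000/23150 = 56.93 µg/L.
Set 56.93·exp(−k·t) = 8.8 → t = ln(56.93/8.8)/k = 76820 s = 21.34 h.
Distance = v·t = 0.92·76820 = 70670 m = 70.67 km.

70.7 km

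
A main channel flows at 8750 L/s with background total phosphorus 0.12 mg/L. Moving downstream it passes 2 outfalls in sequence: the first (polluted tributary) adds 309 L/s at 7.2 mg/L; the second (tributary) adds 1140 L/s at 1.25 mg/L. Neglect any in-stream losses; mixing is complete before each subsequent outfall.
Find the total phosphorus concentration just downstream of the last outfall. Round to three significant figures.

Outfall 1: combined Q = 9059 L/s; C = (8750·0.1200 + 309.0·7.200)/9059 = 0.3615 mg/L.
Outfall 2: combined Q = 10200 L/s; C = (9059·0.3615 + 1140·1.250)/10200 = 0.4608 mg/L.

0.461 mg/L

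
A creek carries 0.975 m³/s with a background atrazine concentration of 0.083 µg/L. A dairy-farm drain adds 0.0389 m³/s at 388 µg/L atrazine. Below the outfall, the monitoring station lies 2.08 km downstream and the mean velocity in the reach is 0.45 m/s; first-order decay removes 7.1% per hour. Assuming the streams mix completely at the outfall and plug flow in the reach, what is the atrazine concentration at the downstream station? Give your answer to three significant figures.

Mass balance: C = (0.9750·0.08300 + 0.03890·388.0) / 1.014 = 15.17/1.014 = 14.97 µg/L.
Travel time t = 2.08·1000 / 0.45 = 4622 s = 1.284 h.
7.1%/h lost → k = −ln(1 − 0.071) = 0.07365 h⁻¹.
Applying C = C₀e^(−kt): 14.97 × 0.9098 = 13.62 µg/L.

13.6 µg/L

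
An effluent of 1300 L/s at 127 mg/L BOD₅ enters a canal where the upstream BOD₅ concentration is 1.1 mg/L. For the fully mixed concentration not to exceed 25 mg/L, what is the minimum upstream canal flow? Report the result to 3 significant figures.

5550 L/s

Set C_mix = 25: (Q·1.100 + 1300·127.0) / (Q + 1300) = 25
→ Q = 1300·(127.0 − 25)/(25 − 1.100) = 5548 L/s.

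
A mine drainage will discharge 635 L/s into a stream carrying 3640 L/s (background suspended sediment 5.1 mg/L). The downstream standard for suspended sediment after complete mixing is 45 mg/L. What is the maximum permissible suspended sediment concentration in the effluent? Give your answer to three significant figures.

274 mg/L

At the limit, (Qr·Cr + Qe·Cₑ)/(Qr + Qe) = 45:
Cₑ = (4275·45 − 3640·5.100) / 635.0 = 273.7 mg/L.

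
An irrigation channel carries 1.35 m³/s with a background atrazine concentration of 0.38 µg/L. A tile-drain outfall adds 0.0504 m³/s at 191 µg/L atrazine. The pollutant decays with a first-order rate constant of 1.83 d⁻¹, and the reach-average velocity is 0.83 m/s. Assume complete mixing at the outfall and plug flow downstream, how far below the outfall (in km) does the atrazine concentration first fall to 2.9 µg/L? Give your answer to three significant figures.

35.9 km

Flow-weighted average: C = (1.350·0.3800 + 0.05040·191.0) / 1.400 = 10.14/1.400 = 7.240 µg/L.
Set 7.240·exp(−k·t) = 2.9 → t = ln(7.240/2.9)/k = 43200 s = 12.00 h.
Distance = v·t = 0.83·43200 = 35850 m = 35.85 km.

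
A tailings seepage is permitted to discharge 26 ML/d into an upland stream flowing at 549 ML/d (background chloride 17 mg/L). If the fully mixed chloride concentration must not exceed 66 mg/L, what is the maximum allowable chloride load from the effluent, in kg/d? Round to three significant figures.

28600 kg/d

Mass balance at the limit: 549.0·17.00 + 26.00·Cₑ = 575.0·66 → Cₑ = 1101 mg/L.
26.00 ML/d = 0.3009 m³/s. Load = 0.3009 m³/s × 1101 g/m³ × 86 400 s/d = 28620 kg/d.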